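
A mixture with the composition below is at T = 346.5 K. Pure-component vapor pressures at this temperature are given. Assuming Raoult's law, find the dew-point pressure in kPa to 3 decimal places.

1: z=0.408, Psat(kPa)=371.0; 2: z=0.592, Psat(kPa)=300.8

Pdew = 325.965 kPa

At the dew point ψ → 1, so Σzᵢ/Kᵢ = 1 with Kᵢ = Pᵢˢᵃᵗ/P ⇒ 1/P = Σzᵢ/Pᵢˢᵃᵗ.
1/P = 0.408/371.0 + 0.592/300.8 = 0.003068 ⇒ P = 325.965 kPa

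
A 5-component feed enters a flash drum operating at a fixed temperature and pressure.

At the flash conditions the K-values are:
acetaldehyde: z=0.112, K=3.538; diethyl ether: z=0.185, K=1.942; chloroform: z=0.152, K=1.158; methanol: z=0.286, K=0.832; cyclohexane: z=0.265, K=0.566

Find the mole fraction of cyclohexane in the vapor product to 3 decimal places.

Let ψ = V/F and solve Σ zᵢ(Kᵢ−1)/(1+ψ(Kᵢ−1)) = 0.
Check two-phase: ΣzᵢKᵢ = 1.319 > 1 and Σzᵢ/Kᵢ = 1.070 > 1, so g(0) = 0.319 > 0 and g(1) = -0.070 < 0.
Newton–Raphson from ψ = 0.61:
  ψ = 0.610: g = 0.0342, g' = -0.283 → ψ = 0.731
  ψ = 0.731: g = 0.0011, g' = -0.267 → ψ = 0.735
Converged at ψ = 0.735.
Compositions from xᵢ = zᵢ/(1+ψ(Kᵢ−1)), yᵢ = Kᵢxᵢ:
  acetaldehyde: x = 0.039, y = 0.138
  diethyl ether: x = 0.109, y = 0.212
  chloroform: x = 0.136, y = 0.158
  methanol: x = 0.326, y = 0.271
  cyclohexane: x = 0.389, y = 0.220

y_cyclohexane = 0.220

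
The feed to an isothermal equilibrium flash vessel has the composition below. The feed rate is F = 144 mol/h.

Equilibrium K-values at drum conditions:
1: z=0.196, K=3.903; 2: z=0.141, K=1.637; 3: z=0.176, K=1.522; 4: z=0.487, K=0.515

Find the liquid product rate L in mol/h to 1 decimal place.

Rachford–Rice: g(ψ) = Σ zᵢ(Kᵢ−1)/(1+ψ(Kᵢ−1)) = 0.
Check two-phase: ΣzᵢKᵢ = 1.514 > 1 and Σzᵢ/Kᵢ = 1.198 > 1, so g(0) = 0.514 > 0 and g(1) = -0.198 < 0.
Newton iteration, ψ⁰ = 0.5:
  ψ = 0.500: g = 0.0613, g' = -0.538 → ψ = 0.614
  ψ = 0.614: g = 0.0023, g' = -0.503 → ψ = 0.619
Converged at ψ = 0.619.
Then V = ψ·F = 0.6185·144 = 89.1 mol/h and L = F − V = 54.9 mol/h.

L = 54.9 mol/h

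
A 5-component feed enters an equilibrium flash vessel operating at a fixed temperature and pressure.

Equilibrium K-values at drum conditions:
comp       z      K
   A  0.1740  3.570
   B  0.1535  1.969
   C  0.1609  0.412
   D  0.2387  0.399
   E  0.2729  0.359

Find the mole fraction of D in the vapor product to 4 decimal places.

y_D = 0.1045

Let ψ = V/F and solve Σ zᵢ(Kᵢ−1)/(1+ψ(Kᵢ−1)) = 0.
g(0) = ΣzᵢKᵢ − 1 = 0.1829 and g(1) = 1 − Σzᵢ/Kᵢ = -0.8756, so a root lies in (0, 1).
Newton iteration, ψ⁰ = 0.5:
  ψ = 0.5000: g = -0.30063, g' = -0.8162 → ψ = 0.1317
  ψ = 0.1317: g = 0.01665, g' = -1.0557 → ψ = 0.1474
  ψ = 0.1474: g = 0.00027, g' = -1.0220 → ψ = 0.1477
Converged at ψ = 0.1477.
Compositions from xᵢ = zᵢ/(1+ψ(Kᵢ−1)), yᵢ = Kᵢxᵢ:
  A: x = 0.1261, y = 0.4503
  B: x = 0.1343, y = 0.2644
  C: x = 0.1762, y = 0.0726
  D: x = 0.2620, y = 0.1045
  E: x = 0.3014, y = 0.1082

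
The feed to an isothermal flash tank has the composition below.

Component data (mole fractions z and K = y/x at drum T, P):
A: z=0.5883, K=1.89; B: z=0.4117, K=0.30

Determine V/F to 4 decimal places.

V/F = 0.3778

Rachford–Rice: g(V/F) = Σ zᵢ(Kᵢ−1)/(1+V/F(Kᵢ−1)) = 0.
g(0) = ΣzᵢKᵢ − 1 = 0.2354 and g(1) = 1 − Σzᵢ/Kᵢ = -0.6836, so a root lies in (0, 1).
Binary case is linear: z₁(K₁−1)(1+V/F(K₂−1)) + z₂(K₂−1)(1+V/F(K₁−1)) = 0
⇒ V/F = [z₁(K₁−1)+z₂(K₂−1)] / [−(K₁−1)(K₂−1)] = 0.23540/0.62300 = 0.3778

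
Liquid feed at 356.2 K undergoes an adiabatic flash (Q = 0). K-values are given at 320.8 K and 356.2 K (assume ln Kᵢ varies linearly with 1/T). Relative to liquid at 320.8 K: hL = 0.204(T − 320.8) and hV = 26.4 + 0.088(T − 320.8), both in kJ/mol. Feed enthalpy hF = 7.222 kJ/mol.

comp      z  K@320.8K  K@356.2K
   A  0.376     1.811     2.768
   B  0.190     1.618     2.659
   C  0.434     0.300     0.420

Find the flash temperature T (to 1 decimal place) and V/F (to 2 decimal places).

Adiabatic flash: solve Rachford–Rice at each trial T, then check hF = ψ·hV(T) + (1−ψ)·hL(T).
  T = 320.8 K: K = (1.811, 1.618, 0.300), RR gives ψ = 0.226, H_out = 5.958 kJ/mol
  T = 356.2 K: K = (2.768, 2.659, 0.420), RR gives ψ = 0.725, H_out = 23.386 kJ/mol
  T = 338.5 K: K = (2.264, 2.101, 0.358), RR gives ψ = 0.522, H_out = 16.327 kJ/mol
  T = 329.6 K: K = (2.030, 1.849, 0.328), RR gives ψ = 0.394, H_out = 11.791 kJ/mol
  T = 325.2 K: K = (1.919, 1.731, 0.314), RR gives ψ = 0.317, H_out = 9.100 kJ/mol
  T = 323.0 K: K = (1.864, 1.674, 0.307), RR gives ψ = 0.273, H_out = 7.595 kJ/mol
Linear interpolation between T = 320.8 (H_out = 5.958) and T = 323.0 (H_out = 7.595) on hF = 7.222 gives T ≈ 322.5 K, at which ψ = 0.26.

T = 322.5 K, V/F = 0.26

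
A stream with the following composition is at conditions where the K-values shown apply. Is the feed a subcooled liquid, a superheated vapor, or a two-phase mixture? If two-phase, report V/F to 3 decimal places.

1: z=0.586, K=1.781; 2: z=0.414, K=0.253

two-phase, V/F = 0.254

ΣzᵢKᵢ = 1.148; Σzᵢ/Kᵢ = 1.965.
Both exceed 1, so a two-phase solution exists.
Material balance + equilibrium reduce to Σ zᵢ(Kᵢ−1)/(1+ψ(Kᵢ−1)) = 0.
Binary case is linear: z₁(K₁−1)(1+ψ(K₂−1)) + z₂(K₂−1)(1+ψ(K₁−1)) = 0
⇒ ψ = [z₁(K₁−1)+z₂(K₂−1)] / [−(K₁−1)(K₂−1)] = 0.1484/0.5834 = 0.254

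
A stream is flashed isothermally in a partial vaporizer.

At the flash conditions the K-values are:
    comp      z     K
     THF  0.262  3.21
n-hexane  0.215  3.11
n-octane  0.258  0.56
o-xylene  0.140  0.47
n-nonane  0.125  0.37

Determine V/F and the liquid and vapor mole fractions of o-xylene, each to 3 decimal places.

Iterate (Newton) starting at V/F = 0.3:
  V/F = 0.300: g = 0.3099, g' = -1.019 → V/F = 0.604
  V/F = 0.604: g = 0.0565, g' = -0.727 → V/F = 0.682
  V/F = 0.682: g = 0.0006, g' = -0.715 → V/F = 0.683
Converged at V/F = 0.683.
Compositions from xᵢ = zᵢ/(1+V/F(Kᵢ−1)), yᵢ = Kᵢxᵢ:
  THF: x = 0.104, y = 0.335
  n-hexane: x = 0.088, y = 0.274
  n-octane: x = 0.369, y = 0.207
  o-xylene: x = 0.219, y = 0.103
  n-nonane: x = 0.219, y = 0.081

V/F = 0.683, x_o-xylene = 0.219, y_o-xylene = 0.103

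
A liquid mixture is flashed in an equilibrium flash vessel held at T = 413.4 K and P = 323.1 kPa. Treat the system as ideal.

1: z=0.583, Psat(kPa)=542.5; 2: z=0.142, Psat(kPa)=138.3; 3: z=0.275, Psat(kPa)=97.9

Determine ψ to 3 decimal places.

ψ = 0.275

Raoult's law: Kᵢ = Pᵢˢᵃᵗ/P = Pᵢˢᵃᵗ/323.1.
  K_1 = 542.5/323.1 = 1.67905, K_2 = 138.3/323.1 = 0.42804, K_3 = 97.9/323.1 = 0.30300
Material balance + equilibrium reduce to Σ zᵢ(Kᵢ−1)/(1+ψ(Kᵢ−1)) = 0.
g(0) = ΣzᵢKᵢ − 1 = 0.123 and g(1) = 1 − Σzᵢ/Kᵢ = -0.587, so a root lies in (0, 1).
Newton–Raphson from ψ = 0.41:
  ψ = 0.410: g = -0.0648, g' = -0.506 → ψ = 0.282
  ψ = 0.282: g = -0.0031, g' = -0.462 → ψ = 0.275
Converged at ψ = 0.275.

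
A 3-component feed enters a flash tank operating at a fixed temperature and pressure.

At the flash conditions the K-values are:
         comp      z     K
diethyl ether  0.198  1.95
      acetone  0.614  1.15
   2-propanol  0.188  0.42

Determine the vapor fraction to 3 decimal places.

ψ = 0.749

Rachford–Rice: g(ψ) = Σ zᵢ(Kᵢ−1)/(1+ψ(Kᵢ−1)) = 0.
g(0) = ΣzᵢKᵢ − 1 = 0.171 and g(1) = 1 − Σzᵢ/Kᵢ = -0.083, so a root lies in (0, 1).
Newton iteration, ψ⁰ = 0.5:
  ψ = 0.500: g = 0.0596, g' = -0.220 → ψ = 0.772
  ψ = 0.772: g = -0.0063, g' = -0.278 → ψ = 0.749
Converged at ψ = 0.749.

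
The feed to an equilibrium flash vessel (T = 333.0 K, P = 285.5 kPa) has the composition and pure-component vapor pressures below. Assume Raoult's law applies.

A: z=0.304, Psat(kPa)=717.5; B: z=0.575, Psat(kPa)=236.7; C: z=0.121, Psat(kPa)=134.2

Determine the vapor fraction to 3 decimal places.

ψ = 0.736

Raoult's law: Kᵢ = Pᵢˢᵃᵗ/P = Pᵢˢᵃᵗ/285.5.
  K_A = 717.5/285.5 = 2.51313, K_B = 236.7/285.5 = 0.82907, K_C = 134.2/285.5 = 0.47005
Newton iteration, ψ⁰ = 0.5:
  ψ = 0.500: g = 0.0672, g' = -0.309 → ψ = 0.718
  ψ = 0.718: g = 0.0050, g' = -0.270 → ψ = 0.736
Converged at ψ = 0.736.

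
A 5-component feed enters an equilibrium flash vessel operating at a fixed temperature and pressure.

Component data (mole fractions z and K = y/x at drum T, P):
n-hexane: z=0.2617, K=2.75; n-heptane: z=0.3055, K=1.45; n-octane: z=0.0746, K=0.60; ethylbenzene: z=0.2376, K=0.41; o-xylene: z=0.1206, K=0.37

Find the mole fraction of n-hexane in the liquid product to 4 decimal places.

Material balance + equilibrium reduce to Σ zᵢ(Kᵢ−1)/(1+V/F(Kᵢ−1)) = 0.
Feasibility: ΣzᵢKᵢ = 1.3494, Σzᵢ/Kᵢ = 1.3356 — both > 1, two phases present.
Iterate (Newton) starting at V/F = 0.5:
  V/F = 0.5000: g = 0.00942, g' = -0.5563 → V/F = 0.5169
Converged at V/F = 0.5169.
Compositions from xᵢ = zᵢ/(1+V/F(Kᵢ−1)), yᵢ = Kᵢxᵢ:
  n-hexane: x = 0.1374, y = 0.3779
  n-heptane: x = 0.2478, y = 0.3594
  n-octane: x = 0.0940, y = 0.0564
  ethylbenzene: x = 0.3419, y = 0.1402
  o-xylene: x = 0.1788, y = 0.0662

x_n-hexane = 0.1374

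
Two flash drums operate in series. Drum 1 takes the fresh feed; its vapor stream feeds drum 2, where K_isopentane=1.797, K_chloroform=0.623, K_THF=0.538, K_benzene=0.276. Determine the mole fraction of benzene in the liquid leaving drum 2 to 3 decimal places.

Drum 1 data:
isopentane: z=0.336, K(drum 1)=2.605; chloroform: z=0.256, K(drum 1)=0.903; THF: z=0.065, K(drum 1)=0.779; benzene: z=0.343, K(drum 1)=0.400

Drum 1:
Material balance + equilibrium reduce to Σ zᵢ(Kᵢ−1)/(1+ψ₁(Kᵢ−1)) = 0.
Feasibility: ΣzᵢKᵢ = 1.294, Σzᵢ/Kᵢ = 1.353 — both > 1, two phases present.
Newton–Raphson from ψ₁ = 0.55:
  ψ₁ = 0.550: g = -0.0633, g' = -0.526 → ψ₁ = 0.430
Converged at ψ₁ = 0.430.
Drum-1 compositions:
  isopentane: x = 0.199, y = 0.518
  chloroform: x = 0.267, y = 0.241
  THF: x = 0.072, y = 0.056
  benzene: x = 0.462, y = 0.185
Drum-2 feed = drum-1 vapor: z₂ = (0.5179, 0.2412, 0.0560, 0.1849).
Drum 2:
Rachford–Rice: g(ψ₂) = Σ zᵢ(Kᵢ−1)/(1+ψ₂(Kᵢ−1)) = 0.
Feasibility: ΣzᵢKᵢ = 1.162, Σzᵢ/Kᵢ = 1.449 — both > 1, two phases present.
Newton iteration, ψ₂⁰ = 0.57:
  ψ₂ = 0.570: g = -0.0950, g' = -0.514 → ψ₂ = 0.385
  ψ₂ = 0.385: g = -0.0077, g' = -0.444 → ψ₂ = 0.368
Converged at ψ₂ = 0.368.
  isopentane: x = 0.400, y = 0.720
  chloroform: x = 0.280, y = 0.174
  THF: x = 0.067, y = 0.036
  benzene: x = 0.252, y = 0.070

x_benzene (drum 2) = 0.252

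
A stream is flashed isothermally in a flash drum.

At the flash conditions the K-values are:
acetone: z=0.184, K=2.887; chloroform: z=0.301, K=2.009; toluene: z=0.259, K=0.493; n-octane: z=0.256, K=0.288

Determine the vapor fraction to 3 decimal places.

Newton–Raphson from ψ = 0.69:
  ψ = 0.690: g = -0.2304, g' = -0.889 → ψ = 0.431
  ψ = 0.431: g = -0.0278, g' = -0.727 → ψ = 0.393
Converged at ψ = 0.393.

ψ = 0.393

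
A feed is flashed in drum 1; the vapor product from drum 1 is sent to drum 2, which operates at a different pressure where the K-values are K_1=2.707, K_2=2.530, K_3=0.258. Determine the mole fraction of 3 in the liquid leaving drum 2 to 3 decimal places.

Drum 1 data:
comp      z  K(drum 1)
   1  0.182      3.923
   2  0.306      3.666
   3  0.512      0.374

Drum 1:
Rachford–Rice: g(ψ₁) = Σ zᵢ(Kᵢ−1)/(1+ψ₁(Kᵢ−1)) = 0.
Check two-phase: ΣzᵢKᵢ = 2.027 > 1 and Σzᵢ/Kᵢ = 1.499 > 1, so g(0) = 1.027 > 0 and g(1) = -0.499 < 0.
Newton iteration, ψ₁⁰ = 0.5:
  ψ₁ = 0.500: g = 0.0993, g' = -1.081 → ψ₁ = 0.592
  ψ₁ = 0.592: g = 0.0022, g' = -1.042 → ψ₁ = 0.594
Converged at ψ₁ = 0.594.
Drum-1 compositions:
  1: x = 0.067, y = 0.261
  2: x = 0.118, y = 0.434
  3: x = 0.815, y = 0.305
Drum-2 feed = drum-1 vapor: z₂ = (0.2610, 0.4342, 0.3048).
Drum 2:
Rachford–Rice: g(ψ₂) = Σ zᵢ(Kᵢ−1)/(1+ψ₂(Kᵢ−1)) = 0.
Check two-phase: ΣzᵢKᵢ = 1.884 > 1 and Σzᵢ/Kᵢ = 1.450 > 1, so g(0) = 0.884 > 0 and g(1) = -0.450 < 0.
Newton–Raphson from ψ₂ = 0.5:
  ψ₂ = 0.500: g = 0.2572, g' = -0.972 → ψ₂ = 0.765
  ψ₂ = 0.765: g = -0.0234, g' = -1.256 → ψ₂ = 0.746
Converged at ψ₂ = 0.746.
  1: x = 0.115, y = 0.311
  2: x = 0.203, y = 0.513
  3: x = 0.682, y = 0.176

x_3 (drum 2) = 0.682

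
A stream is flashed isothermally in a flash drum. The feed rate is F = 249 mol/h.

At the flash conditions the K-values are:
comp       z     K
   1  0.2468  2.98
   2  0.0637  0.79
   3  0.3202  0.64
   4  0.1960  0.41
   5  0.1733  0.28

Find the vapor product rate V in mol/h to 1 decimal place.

Material balance + equilibrium reduce to Σ zᵢ(Kᵢ−1)/(1+V/F(Kᵢ−1)) = 0.
Check two-phase: ΣzᵢKᵢ = 1.1196 > 1 and Σzᵢ/Kᵢ = 1.7607 > 1, so g(0) = 0.1196 > 0 and g(1) = -0.7607 < 0.
Iterate (Newton) starting at V/F = 0.41:
  V/F = 0.4100: g = -0.20973, g' = -0.6548 → V/F = 0.0897
  V/F = 0.0897: g = 0.02672, g' = -0.9237 → V/F = 0.1186
  V/F = 0.1186: g = 0.00081, g' = -0.8690 → V/F = 0.1196
Converged at V/F = 0.1196.
Then V = V/F·F = 0.1196·249 = 29.8 mol/h and L = F − V = 219.2 mol/h.

V = 29.8 mol/h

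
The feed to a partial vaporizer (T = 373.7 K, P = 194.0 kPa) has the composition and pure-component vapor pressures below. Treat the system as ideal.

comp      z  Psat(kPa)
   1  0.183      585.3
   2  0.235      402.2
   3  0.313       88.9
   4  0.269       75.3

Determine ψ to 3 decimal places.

ψ = 0.323

Raoult's law: Kᵢ = Pᵢˢᵃᵗ/P = Pᵢˢᵃᵗ/194.0.
  K_1 = 585.3/194.0 = 3.01701, K_2 = 402.2/194.0 = 2.07320, K_3 = 88.9/194.0 = 0.45825, K_4 = 75.3/194.0 = 0.38814
Rachford–Rice: g(ψ) = Σ zᵢ(Kᵢ−1)/(1+ψ(Kᵢ−1)) = 0.
g(0) = ΣzᵢKᵢ − 1 = 0.287 and g(1) = 1 − Σzᵢ/Kᵢ = -0.550, so a root lies in (0, 1).
Iterate (Newton) starting at ψ = 0.5:
  ψ = 0.500: g = -0.1218, g' = -0.681 → ψ = 0.321
  ψ = 0.321: g = 0.0014, g' = -0.715 → ψ = 0.323
Converged at ψ = 0.323.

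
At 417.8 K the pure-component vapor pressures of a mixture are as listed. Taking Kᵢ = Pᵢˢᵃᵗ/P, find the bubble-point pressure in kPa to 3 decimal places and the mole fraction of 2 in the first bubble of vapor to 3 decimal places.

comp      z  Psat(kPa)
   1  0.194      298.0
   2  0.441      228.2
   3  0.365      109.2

At the bubble point ψ → 0, so ΣzᵢKᵢ = 1 with Kᵢ = Pᵢˢᵃᵗ/P ⇒ P = ΣzᵢPᵢˢᵃᵗ.
P = 0.194·298.0 + 0.441·228.2 + 0.365·109.2 = 198.306 kPa
yᵢ = zᵢPᵢˢᵃᵗ/P ⇒ y_2 = 0.441·228.2/198.306 = 0.507

Pbub = 198.306 kPa, y_2 = 0.507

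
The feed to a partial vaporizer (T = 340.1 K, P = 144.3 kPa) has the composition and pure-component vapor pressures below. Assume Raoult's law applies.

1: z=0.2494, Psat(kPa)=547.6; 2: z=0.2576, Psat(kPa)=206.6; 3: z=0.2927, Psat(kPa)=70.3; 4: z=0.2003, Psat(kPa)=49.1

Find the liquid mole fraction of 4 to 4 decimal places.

Raoult's law: Kᵢ = Pᵢˢᵃᵗ/P = Pᵢˢᵃᵗ/144.3.
  K_1 = 547.6/144.3 = 3.794872, K_2 = 206.6/144.3 = 1.431739, K_3 = 70.3/144.3 = 0.487179, K_4 = 49.1/144.3 = 0.340263
Material balance + equilibrium reduce to Σ zᵢ(Kᵢ−1)/(1+V/F(Kᵢ−1)) = 0.
Feasibility: ΣzᵢKᵢ = 1.5260, Σzᵢ/Kᵢ = 1.4351 — both > 1, two phases present.
Newton iteration, V/F⁰ = 0.5:
  V/F = 0.5000: g = -0.01684, g' = -0.7048 → V/F = 0.4761
  V/F = 0.4761: g = 0.00008, g' = -0.7117 → V/F = 0.4762
Converged at V/F = 0.4762.
Compositions from xᵢ = zᵢ/(1+V/F(Kᵢ−1)), yᵢ = Kᵢxᵢ:
  1: x = 0.1070, y = 0.4060
  2: x = 0.2137, y = 0.3059
  3: x = 0.3873, y = 0.1887
  4: x = 0.2921, y = 0.0994

x_4 = 0.2921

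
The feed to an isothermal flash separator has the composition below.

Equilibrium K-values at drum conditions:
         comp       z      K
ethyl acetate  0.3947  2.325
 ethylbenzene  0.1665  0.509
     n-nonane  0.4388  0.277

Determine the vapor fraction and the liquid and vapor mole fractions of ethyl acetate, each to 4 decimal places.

Let ψ = V/F and solve Σ zᵢ(Kᵢ−1)/(1+ψ(Kᵢ−1)) = 0.
Feasibility: ΣzᵢKᵢ = 1.1240, Σzᵢ/Kᵢ = 2.0810 — both > 1, two phases present.
Iterate (Newton) starting at ψ = 0.5:
  ψ = 0.5000: g = -0.29065, g' = -0.8839 → ψ = 0.1712
  ψ = 0.1712: g = -0.02501, g' = -0.8070 → ψ = 0.1402
  ψ = 0.1402: g = 0.00024, g' = -0.8232 → ψ = 0.1405
Converged at ψ = 0.1405.
Compositions from xᵢ = zᵢ/(1+ψ(Kᵢ−1)), yᵢ = Kᵢxᵢ:
  ethyl acetate: x = 0.3328, y = 0.7737
  ethylbenzene: x = 0.1788, y = 0.0910
  n-nonane: x = 0.4884, y = 0.1353

ψ = 0.1405, x_ethyl acetate = 0.3328, y_ethyl acetate = 0.7737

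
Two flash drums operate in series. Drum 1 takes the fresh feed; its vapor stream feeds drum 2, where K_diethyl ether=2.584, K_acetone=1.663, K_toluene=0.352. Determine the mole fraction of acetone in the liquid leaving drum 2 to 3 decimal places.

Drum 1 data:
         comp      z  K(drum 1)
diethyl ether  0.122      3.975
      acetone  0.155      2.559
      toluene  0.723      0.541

x_acetone (drum 2) = 0.219

Drum 1:
Material balance + equilibrium reduce to Σ zᵢ(Kᵢ−1)/(1+ψ₁(Kᵢ−1)) = 0.
g(0) = ΣzᵢKᵢ − 1 = 0.273 and g(1) = 1 − Σzᵢ/Kᵢ = -0.428, so a root lies in (0, 1).
Iterate (Newton) starting at ψ₁ = 0.5:
  ψ₁ = 0.500: g = -0.1490, g' = -0.550 → ψ₁ = 0.229
  ψ₁ = 0.229: g = 0.0230, g' = -0.777 → ψ₁ = 0.259
  ψ₁ = 0.259: g = 0.0007, g' = -0.732 → ψ₁ = 0.260
Converged at ψ₁ = 0.260.
Drum-1 compositions:
  diethyl ether: x = 0.069, y = 0.274
  acetone: x = 0.110, y = 0.282
  toluene: x = 0.821, y = 0.444
Drum-2 feed = drum-1 vapor: z₂ = (0.2736, 0.2823, 0.4441).
Drum 2:
Let ψ₂ = V/F and solve Σ zᵢ(Kᵢ−1)/(1+ψ₂(Kᵢ−1)) = 0.
g(0) = ΣzᵢKᵢ − 1 = 0.333 and g(1) = 1 − Σzᵢ/Kᵢ = -0.537, so a root lies in (0, 1).
Iterate (Newton) starting at ψ₂ = 0.36:
  ψ₂ = 0.360: g = 0.0518, g' = -0.676 → ψ₂ = 0.437
Converged at ψ₂ = 0.437.
  diethyl ether: x = 0.162, y = 0.418
  acetone: x = 0.219, y = 0.364
  toluene: x = 0.619, y = 0.218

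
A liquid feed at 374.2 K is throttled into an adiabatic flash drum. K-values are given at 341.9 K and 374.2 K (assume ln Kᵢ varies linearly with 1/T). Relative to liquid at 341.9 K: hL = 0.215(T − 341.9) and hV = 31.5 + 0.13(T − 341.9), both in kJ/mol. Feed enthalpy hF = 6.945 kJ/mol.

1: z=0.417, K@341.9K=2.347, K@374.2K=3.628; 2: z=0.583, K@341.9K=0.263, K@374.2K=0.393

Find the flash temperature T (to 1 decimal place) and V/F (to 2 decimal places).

Adiabatic flash: solve Rachford–Rice at each trial T, then check hF = ψ·hV(T) + (1−ψ)·hL(T).
  T = 341.9 K: K = (2.347, 0.263), RR gives ψ = 0.133, H_out = 4.189 kJ/mol
  T = 374.2 K: K = (3.628, 0.393), RR gives ψ = 0.465, H_out = 20.319 kJ/mol
  T = 358.0 K: K = (2.945, 0.324), RR gives ψ = 0.317, H_out = 13.022 kJ/mol
  T = 349.9 K: K = (2.634, 0.293), RR gives ψ = 0.233, H_out = 8.890 kJ/mol
  T = 345.9 K: K = (2.488, 0.278), RR gives ψ = 0.185, H_out = 6.637 kJ/mol
  T = 347.9 K: K = (2.560, 0.285), RR gives ψ = 0.210, H_out = 7.785 kJ/mol
Linear interpolation between T = 345.9 (H_out = 6.637) and T = 347.9 (H_out = 7.785) on hF = 6.945 gives T ≈ 346.4 K, at which ψ = 0.19.

T = 346.4 K, V/F = 0.19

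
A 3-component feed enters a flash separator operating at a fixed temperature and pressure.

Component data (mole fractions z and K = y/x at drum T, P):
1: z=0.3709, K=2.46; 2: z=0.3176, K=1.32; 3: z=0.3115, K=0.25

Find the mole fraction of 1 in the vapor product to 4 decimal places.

y_1 = 0.5119

Material balance + equilibrium reduce to Σ zᵢ(Kᵢ−1)/(1+β(Kᵢ−1)) = 0.
g(0) = ΣzᵢKᵢ − 1 = 0.4095 and g(1) = 1 − Σzᵢ/Kᵢ = -0.6374, so a root lies in (0, 1).
Iterate (Newton) starting at β = 0.5:
  β = 0.5000: g = 0.02683, g' = -0.7369 → β = 0.5364
  β = 0.5364: g = -0.00045, g' = -0.7628 → β = 0.5358
Converged at β = 0.5358.
Compositions from xᵢ = zᵢ/(1+β(Kᵢ−1)), yᵢ = Kᵢxᵢ:
  1: x = 0.2081, y = 0.5119
  2: x = 0.2711, y = 0.3579
  3: x = 0.5208, y = 0.1302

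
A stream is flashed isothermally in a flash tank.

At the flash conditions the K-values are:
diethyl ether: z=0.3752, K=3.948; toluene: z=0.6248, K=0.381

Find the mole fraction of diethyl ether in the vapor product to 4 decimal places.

y_diethyl ether = 0.6851

Let ψ = V/F and solve Σ zᵢ(Kᵢ−1)/(1+ψ(Kᵢ−1)) = 0.
g(0) = ΣzᵢKᵢ − 1 = 0.7193 and g(1) = 1 − Σzᵢ/Kᵢ = -0.7349, so a root lies in (0, 1).
Newton iteration, ψ⁰ = 0.5:
  ψ = 0.5000: g = -0.11302, g' = -1.0348 → ψ = 0.3908
  ψ = 0.3908: g = 0.00381, g' = -1.1206 → ψ = 0.3942
Converged at ψ = 0.3942.
Compositions from xᵢ = zᵢ/(1+ψ(Kᵢ−1)), yᵢ = Kᵢxᵢ:
  diethyl ether: x = 0.1735, y = 0.6851
  toluene: x = 0.8265, y = 0.3149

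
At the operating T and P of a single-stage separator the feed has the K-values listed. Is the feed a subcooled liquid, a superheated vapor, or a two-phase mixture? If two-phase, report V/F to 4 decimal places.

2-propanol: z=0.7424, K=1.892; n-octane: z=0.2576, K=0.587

superheated vapor

ΣzᵢKᵢ = 1.5558; Σzᵢ/Kᵢ = 0.8312.
Since Σzᵢ/Kᵢ < 1 the mixture is above its dew point — single vapor phase.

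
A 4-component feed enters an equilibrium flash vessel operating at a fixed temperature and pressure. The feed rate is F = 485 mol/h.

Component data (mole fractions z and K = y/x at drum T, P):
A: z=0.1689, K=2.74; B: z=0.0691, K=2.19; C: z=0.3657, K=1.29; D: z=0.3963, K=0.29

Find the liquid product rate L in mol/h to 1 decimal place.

L = 344.4 mol/h

Material balance + equilibrium reduce to Σ zᵢ(Kᵢ−1)/(1+β(Kᵢ−1)) = 0.
g(0) = ΣzᵢKᵢ − 1 = 0.2008 and g(1) = 1 − Σzᵢ/Kᵢ = -0.7432, so a root lies in (0, 1).
Newton iteration, β⁰ = 0.64:
  β = 0.6400: g = -0.24054, g' = -0.8390 → β = 0.3533
  β = 0.3533: g = -0.03950, g' = -0.6259 → β = 0.2902
  β = 0.2902: g = -0.00017, g' = -0.6229 → β = 0.2899
Converged at β = 0.2899.
Then V = β·F = 0.2899·485 = 140.6 mol/h and L = F − V = 344.4 mol/h.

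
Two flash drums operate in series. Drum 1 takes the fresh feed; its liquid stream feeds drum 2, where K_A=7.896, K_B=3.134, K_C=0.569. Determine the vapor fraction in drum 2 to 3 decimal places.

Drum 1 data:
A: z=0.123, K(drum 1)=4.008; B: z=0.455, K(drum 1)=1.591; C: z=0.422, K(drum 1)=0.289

V/F (drum 2) = 0.778

Drum 1:
Material balance + equilibrium reduce to Σ zᵢ(Kᵢ−1)/(1+ψ₁(Kᵢ−1)) = 0.
Check two-phase: ΣzᵢKᵢ = 1.339 > 1 and Σzᵢ/Kᵢ = 1.777 > 1, so g(0) = 0.339 > 0 and g(1) = -0.777 < 0.
Iterate (Newton) starting at ψ₁ = 0.54:
  ψ₁ = 0.540: g = -0.1422, g' = -0.815 → ψ₁ = 0.366
  ψ₁ = 0.366: g = -0.0080, g' = -0.749 → ψ₁ = 0.355
Converged at ψ₁ = 0.355.
Drum-1 compositions:
  A: x = 0.059, y = 0.238
  B: x = 0.376, y = 0.598
  C: x = 0.564, y = 0.163
Drum-2 feed = drum-1 liquid: z₂ = (0.0595, 0.3761, 0.5644).
Drum 2:
Let ψ₂ = V/F and solve Σ zᵢ(Kᵢ−1)/(1+ψ₂(Kᵢ−1)) = 0.
Feasibility: ΣzᵢKᵢ = 1.970, Σzᵢ/Kᵢ = 1.119 — both > 1, two phases present.
Iterate (Newton) starting at ψ₂ = 0.5:
  ψ₂ = 0.500: g = 0.1705, g' = -0.714 → ψ₂ = 0.739
  ψ₂ = 0.739: g = 0.0220, g' = -0.560 → ψ₂ = 0.778
Converged at ψ₂ = 0.778.
  A: x = 0.009, y = 0.074
  B: x = 0.141, y = 0.443
  C: x = 0.849, y = 0.483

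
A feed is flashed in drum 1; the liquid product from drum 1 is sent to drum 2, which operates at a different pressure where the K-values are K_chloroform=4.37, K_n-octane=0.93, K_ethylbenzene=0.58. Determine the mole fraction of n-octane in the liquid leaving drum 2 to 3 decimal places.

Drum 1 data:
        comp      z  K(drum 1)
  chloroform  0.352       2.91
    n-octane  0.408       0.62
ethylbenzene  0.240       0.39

Drum 1:
Rachford–Rice: g(ψ₁) = Σ zᵢ(Kᵢ−1)/(1+ψ₁(Kᵢ−1)) = 0.
g(0) = ΣzᵢKᵢ − 1 = 0.371 and g(1) = 1 − Σzᵢ/Kᵢ = -0.394, so a root lies in (0, 1).
Newton–Raphson from ψ₁ = 0.65:
  ψ₁ = 0.650: g = -0.1485, g' = -0.605 → ψ₁ = 0.404
  ψ₁ = 0.404: g = 0.0018, g' = -0.648 → ψ₁ = 0.407
Converged at ψ₁ = 0.407.
Drum-1 compositions:
  chloroform: x = 0.198, y = 0.576
  n-octane: x = 0.483, y = 0.299
  ethylbenzene: x = 0.319, y = 0.125
Drum-2 feed = drum-1 liquid: z₂ = (0.1980, 0.4827, 0.3193).
Drum 2:
Let ψ₂ = V/F and solve Σ zᵢ(Kᵢ−1)/(1+ψ₂(Kᵢ−1)) = 0.
Check two-phase: ΣzᵢKᵢ = 1.499 > 1 and Σzᵢ/Kᵢ = 1.115 > 1, so g(0) = 0.499 > 0 and g(1) = -0.115 < 0.
Newton iteration, ψ₂⁰ = 0.5:
  ψ₂ = 0.500: g = 0.0438, g' = -0.405 → ψ₂ = 0.608
  ψ₂ = 0.608: g = 0.0034, g' = -0.346 → ψ₂ = 0.618
Converged at ψ₂ = 0.618.
  chloroform: x = 0.064, y = 0.281
  n-octane: x = 0.505, y = 0.469
  ethylbenzene: x = 0.431, y = 0.250

x_n-octane (drum 2) = 0.505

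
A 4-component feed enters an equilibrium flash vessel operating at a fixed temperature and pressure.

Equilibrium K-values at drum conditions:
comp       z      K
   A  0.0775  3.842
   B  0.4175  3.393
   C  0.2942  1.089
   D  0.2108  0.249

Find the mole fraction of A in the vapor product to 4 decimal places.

y_A = 0.0884

Let ψ = V/F and solve Σ zᵢ(Kᵢ−1)/(1+ψ(Kᵢ−1)) = 0.
g(0) = ΣzᵢKᵢ − 1 = 1.0872 and g(1) = 1 − Σzᵢ/Kᵢ = -0.2600, so a root lies in (0, 1).
Iterate (Newton) starting at ψ = 0.5:
  ψ = 0.5000: g = 0.31739, g' = -0.9093 → ψ = 0.8490
  ψ = 0.8490: g = -0.01846, g' = -1.2213 → ψ = 0.8339
  ψ = 0.8339: g = -0.00036, g' = -1.1748 → ψ = 0.8336
Converged at ψ = 0.8336.
Compositions from xᵢ = zᵢ/(1+ψ(Kᵢ−1)), yᵢ = Kᵢxᵢ:
  A: x = 0.0230, y = 0.0884
  B: x = 0.1394, y = 0.4730
  C: x = 0.2739, y = 0.2983
  D: x = 0.5637, y = 0.1404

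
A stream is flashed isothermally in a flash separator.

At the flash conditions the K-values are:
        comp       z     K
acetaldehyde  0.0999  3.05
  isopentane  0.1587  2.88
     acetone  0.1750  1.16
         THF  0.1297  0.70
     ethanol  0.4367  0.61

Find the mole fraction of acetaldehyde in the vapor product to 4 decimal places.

y_acetaldehyde = 0.1412

Material balance + equilibrium reduce to Σ zᵢ(Kᵢ−1)/(1+ψ(Kᵢ−1)) = 0.
Check two-phase: ΣzᵢKᵢ = 1.3219 > 1 and Σzᵢ/Kᵢ = 1.1399 > 1, so g(0) = 0.3219 > 0 and g(1) = -0.1399 < 0.
Newton–Raphson from ψ = 0.5:
  ψ = 0.5000: g = 0.02351, g' = -0.3739 → ψ = 0.5629
  ψ = 0.5629: g = 0.00070, g' = -0.3526 → ψ = 0.5648
Converged at ψ = 0.5649.
Compositions from xᵢ = zᵢ/(1+ψ(Kᵢ−1)), yᵢ = Kᵢxᵢ:
  acetaldehyde: x = 0.0463, y = 0.1412
  isopentane: x = 0.0770, y = 0.2217
  acetone: x = 0.1605, y = 0.1862
  THF: x = 0.1562, y = 0.1093
  ethanol: x = 0.5601, y = 0.3416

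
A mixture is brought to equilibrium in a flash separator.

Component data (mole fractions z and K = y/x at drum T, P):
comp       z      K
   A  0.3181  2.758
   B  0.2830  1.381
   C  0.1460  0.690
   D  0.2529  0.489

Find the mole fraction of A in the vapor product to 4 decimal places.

y_A = 0.3426

Newton–Raphson from V/F = 0.68:
  V/F = 0.6800: g = 0.08496, g' = -0.4075 → V/F = 0.8885
  V/F = 0.8885: g = -0.00032, g' = -0.4210 → V/F = 0.8877
Converged at V/F = 0.8877.
Compositions from xᵢ = zᵢ/(1+V/F(Kᵢ−1)), yᵢ = Kᵢxᵢ:
  A: x = 0.1242, y = 0.3426
  B: x = 0.2115, y = 0.2920
  C: x = 0.2014, y = 0.1390
  D: x = 0.4629, y = 0.2263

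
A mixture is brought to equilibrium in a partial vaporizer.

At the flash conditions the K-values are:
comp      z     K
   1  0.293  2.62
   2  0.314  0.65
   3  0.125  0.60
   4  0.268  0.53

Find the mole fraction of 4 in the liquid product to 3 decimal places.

Newton–Raphson from ψ = 0.59:
  ψ = 0.590: g = -0.1355, g' = -0.410 → ψ = 0.259
  ψ = 0.259: g = 0.0142, g' = -0.530 → ψ = 0.286
  ψ = 0.286: g = 0.0003, g' = -0.511 → ψ = 0.287
Converged at ψ = 0.287.
Compositions from xᵢ = zᵢ/(1+ψ(Kᵢ−1)), yᵢ = Kᵢxᵢ:
  1: x = 0.200, y = 0.524
  2: x = 0.349, y = 0.227
  3: x = 0.141, y = 0.085
  4: x = 0.310, y = 0.164

x_4 = 0.310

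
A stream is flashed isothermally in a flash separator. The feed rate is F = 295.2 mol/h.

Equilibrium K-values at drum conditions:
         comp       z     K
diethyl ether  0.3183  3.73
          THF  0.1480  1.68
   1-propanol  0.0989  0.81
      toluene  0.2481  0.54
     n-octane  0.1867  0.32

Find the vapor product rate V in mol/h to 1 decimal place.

V = 180.2 mol/h

Rachford–Rice: g(V/F) = Σ zᵢ(Kᵢ−1)/(1+V/F(Kᵢ−1)) = 0.
Check two-phase: ΣzᵢKᵢ = 1.7097 > 1 and Σzᵢ/Kᵢ = 1.3384 > 1, so g(0) = 0.7097 > 0 and g(1) = -0.3384 < 0.
Iterate (Newton) starting at V/F = 0.57:
  V/F = 0.5700: g = 0.02942, g' = -0.7298 → V/F = 0.6103
  V/F = 0.6103: g = 0.00010, g' = -0.7262 → V/F = 0.6104
Converged at V/F = 0.6104.
Then V = V/F·F = 0.6104·295.2 = 180.2 mol/h and L = F − V = 115.0 mol/h.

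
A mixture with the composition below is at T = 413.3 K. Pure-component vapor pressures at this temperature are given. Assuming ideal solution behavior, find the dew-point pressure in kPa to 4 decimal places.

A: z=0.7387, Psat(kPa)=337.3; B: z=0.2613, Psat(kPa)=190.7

At the dew point ψ → 1, so Σzᵢ/Kᵢ = 1 with Kᵢ = Pᵢˢᵃᵗ/P ⇒ 1/P = Σzᵢ/Pᵢˢᵃᵗ.
1/P = 0.7387/337.3 + 0.2613/190.7 = 0.0035603 ⇒ P = 280.8789 kPa

Pdew = 280.8789 kPa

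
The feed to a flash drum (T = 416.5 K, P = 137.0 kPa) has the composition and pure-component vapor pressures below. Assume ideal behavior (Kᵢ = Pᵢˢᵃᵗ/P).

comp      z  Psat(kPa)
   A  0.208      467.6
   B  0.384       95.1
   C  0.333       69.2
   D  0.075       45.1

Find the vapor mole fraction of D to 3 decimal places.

y_D = 0.028

Raoult's law: Kᵢ = Pᵢˢᵃᵗ/P = Pᵢˢᵃᵗ/137.0.
  K_A = 467.6/137.0 = 3.41314, K_B = 95.1/137.0 = 0.69416, K_C = 69.2/137.0 = 0.50511, K_D = 45.1/137.0 = 0.32920
Rachford–Rice: g(V/F) = Σ zᵢ(Kᵢ−1)/(1+V/F(Kᵢ−1)) = 0.
Check two-phase: ΣzᵢKᵢ = 1.169 > 1 and Σzᵢ/Kᵢ = 1.501 > 1, so g(0) = 0.169 > 0 and g(1) = -0.501 < 0.
Newton–Raphson from V/F = 0.7:
  V/F = 0.700: g = -0.3098, g' = -0.537 → V/F = 0.123
  V/F = 0.123: g = 0.0351, g' = -0.893 → V/F = 0.162
  V/F = 0.162: g = 0.0018, g' = -0.805 → V/F = 0.164
Converged at V/F = 0.164.
Compositions from xᵢ = zᵢ/(1+V/F(Kᵢ−1)), yᵢ = Kᵢxᵢ:
  A: x = 0.149, y = 0.509
  B: x = 0.404, y = 0.281
  C: x = 0.362, y = 0.183
  D: x = 0.084, y = 0.028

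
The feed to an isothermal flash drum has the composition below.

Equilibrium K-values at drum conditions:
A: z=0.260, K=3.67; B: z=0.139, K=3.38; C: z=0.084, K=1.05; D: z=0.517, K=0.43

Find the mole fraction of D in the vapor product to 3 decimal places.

y_D = 0.324

Let β = V/F and solve Σ zᵢ(Kᵢ−1)/(1+β(Kᵢ−1)) = 0.
Check two-phase: ΣzᵢKᵢ = 1.735 > 1 and Σzᵢ/Kᵢ = 1.394 > 1, so g(0) = 0.735 > 0 and g(1) = -0.394 < 0.
Newton–Raphson from β = 0.49:
  β = 0.490: g = 0.0487, g' = -0.839 → β = 0.548
  β = 0.548: g = 0.0009, g' = -0.809 → β = 0.549
Converged at β = 0.549.
Compositions from xᵢ = zᵢ/(1+β(Kᵢ−1)), yᵢ = Kᵢxᵢ:
  A: x = 0.105, y = 0.387
  B: x = 0.060, y = 0.204
  C: x = 0.082, y = 0.086
  D: x = 0.753, y = 0.324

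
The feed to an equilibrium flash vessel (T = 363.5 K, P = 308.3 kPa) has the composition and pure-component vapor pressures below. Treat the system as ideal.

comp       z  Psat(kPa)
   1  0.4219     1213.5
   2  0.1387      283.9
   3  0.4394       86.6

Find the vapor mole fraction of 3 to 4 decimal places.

Raoult's law: Kᵢ = Pᵢˢᵃᵗ/P = Pᵢˢᵃᵗ/308.3.
  K_1 = 1213.5/308.3 = 3.936101, K_2 = 283.9/308.3 = 0.920856, K_3 = 86.6/308.3 = 0.280895
Let ψ = V/F and solve Σ zᵢ(Kᵢ−1)/(1+ψ(Kᵢ−1)) = 0.
Check two-phase: ΣzᵢKᵢ = 1.9118 > 1 and Σzᵢ/Kᵢ = 1.8221 > 1, so g(0) = 0.9118 > 0 and g(1) = -0.8221 < 0.
Newton–Raphson from ψ = 0.5:
  ψ = 0.5000: g = -0.00288, g' = -1.1520 → ψ = 0.4975
Converged at ψ = 0.4975.
Compositions from xᵢ = zᵢ/(1+ψ(Kᵢ−1)), yᵢ = Kᵢxᵢ:
  1: x = 0.1715, y = 0.6749
  2: x = 0.1444, y = 0.1330
  3: x = 0.6842, y = 0.1922

y_3 = 0.1922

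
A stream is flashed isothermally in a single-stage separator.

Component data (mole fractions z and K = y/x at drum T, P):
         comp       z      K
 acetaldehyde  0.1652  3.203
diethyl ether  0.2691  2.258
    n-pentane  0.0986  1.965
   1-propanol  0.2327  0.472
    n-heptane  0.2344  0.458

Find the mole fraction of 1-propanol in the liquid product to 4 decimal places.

Rachford–Rice: g(ψ) = Σ zᵢ(Kᵢ−1)/(1+ψ(Kᵢ−1)) = 0.
g(0) = ΣzᵢKᵢ − 1 = 0.5477 and g(1) = 1 − Σzᵢ/Kᵢ = -0.2257, so a root lies in (0, 1).
Iterate (Newton) starting at ψ = 0.5:
  ψ = 0.5000: g = 0.10396, g' = -0.6331 → ψ = 0.6642
  ψ = 0.6642: g = 0.00242, g' = -0.6146 → ψ = 0.6681
Converged at ψ = 0.6681.
Compositions from xᵢ = zᵢ/(1+ψ(Kᵢ−1)), yᵢ = Kᵢxᵢ:
  acetaldehyde: x = 0.0668, y = 0.2141
  diethyl ether: x = 0.1462, y = 0.3301
  n-pentane: x = 0.0599, y = 0.1178
  1-propanol: x = 0.3595, y = 0.1697
  n-heptane: x = 0.3675, y = 0.1683

x_1-propanol = 0.3595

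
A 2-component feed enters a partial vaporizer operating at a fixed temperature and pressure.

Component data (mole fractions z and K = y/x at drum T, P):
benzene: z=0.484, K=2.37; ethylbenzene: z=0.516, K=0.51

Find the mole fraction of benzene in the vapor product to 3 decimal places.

y_benzene = 0.624

Rachford–Rice: g(V/F) = Σ zᵢ(Kᵢ−1)/(1+V/F(Kᵢ−1)) = 0.
Check two-phase: ΣzᵢKᵢ = 1.410 > 1 and Σzᵢ/Kᵢ = 1.216 > 1, so g(0) = 0.410 > 0 and g(1) = -0.216 < 0.
Binary case is linear: z₁(K₁−1)(1+V/F(K₂−1)) + z₂(K₂−1)(1+V/F(K₁−1)) = 0
⇒ V/F = [z₁(K₁−1)+z₂(K₂−1)] / [−(K₁−1)(K₂−1)] = 0.4102/0.6713 = 0.611
Compositions from xᵢ = zᵢ/(1+V/F(Kᵢ−1)), yᵢ = Kᵢxᵢ:
  benzene: x = 0.263, y = 0.624
  ethylbenzene: x = 0.737, y = 0.376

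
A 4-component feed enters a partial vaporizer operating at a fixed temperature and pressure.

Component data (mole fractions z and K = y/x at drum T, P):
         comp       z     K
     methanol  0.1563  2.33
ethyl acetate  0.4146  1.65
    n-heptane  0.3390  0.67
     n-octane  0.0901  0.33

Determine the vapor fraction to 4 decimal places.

ψ = 0.7896

Newton–Raphson from ψ = 0.5:
  ψ = 0.5000: g = 0.10349, g' = -0.3439 → ψ = 0.8009
  ψ = 0.8009: g = -0.00445, g' = -0.3971 → ψ = 0.7897
  ψ = 0.7897: g = -0.00003, g' = -0.3922 → ψ = 0.7896
Converged at ψ = 0.7896.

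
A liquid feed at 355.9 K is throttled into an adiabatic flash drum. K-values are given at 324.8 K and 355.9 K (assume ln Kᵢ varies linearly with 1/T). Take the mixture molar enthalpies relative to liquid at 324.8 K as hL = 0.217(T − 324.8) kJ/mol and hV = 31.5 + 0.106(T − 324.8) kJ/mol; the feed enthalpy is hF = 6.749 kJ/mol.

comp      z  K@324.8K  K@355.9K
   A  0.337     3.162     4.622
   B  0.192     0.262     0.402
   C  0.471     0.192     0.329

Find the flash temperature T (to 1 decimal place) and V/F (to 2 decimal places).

Adiabatic flash: solve Rachford–Rice at each trial T, then check hF = ψ·hV(T) + (1−ψ)·hL(T).
  T = 324.8 K: K = (3.162, 0.262, 0.192), RR gives ψ = 0.121, H_out = 3.814 kJ/mol
  T = 355.9 K: K = (4.622, 0.402, 0.329), RR gives ψ = 0.335, H_out = 16.149 kJ/mol
  T = 340.4 K: K = (3.859, 0.328, 0.255), RR gives ψ = 0.233, H_out = 10.329 kJ/mol
  T = 332.6 K: K = (3.501, 0.294, 0.222), RR gives ψ = 0.180, H_out = 7.201 kJ/mol
  T = 328.7 K: K = (3.329, 0.278, 0.207), RR gives ψ = 0.151, H_out = 5.547 kJ/mol
  T = 330.6 K: K = (3.412, 0.286, 0.214), RR gives ψ = 0.165, H_out = 6.362 kJ/mol
Linear interpolation between T = 330.6 (H_out = 6.362) and T = 332.6 (H_out = 7.201) on hF = 6.749 gives T ≈ 331.5 K, at which ψ = 0.17.

T = 331.5 K, V/F = 0.17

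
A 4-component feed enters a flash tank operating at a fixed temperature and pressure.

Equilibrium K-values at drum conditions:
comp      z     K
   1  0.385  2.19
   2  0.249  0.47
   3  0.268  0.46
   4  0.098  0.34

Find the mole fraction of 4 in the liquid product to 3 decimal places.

Material balance + equilibrium reduce to Σ zᵢ(Kᵢ−1)/(1+β(Kᵢ−1)) = 0.
Check two-phase: ΣzᵢKᵢ = 1.117 > 1 and Σzᵢ/Kᵢ = 1.576 > 1, so g(0) = 0.117 > 0 and g(1) = -0.576 < 0.
Newton–Raphson from β = 0.5:
  β = 0.500: g = -0.1871, g' = -0.586 → β = 0.180
  β = 0.180: g = -0.0025, g' = -0.606 → β = 0.176
Converged at β = 0.176.
Compositions from xᵢ = zᵢ/(1+β(Kᵢ−1)), yᵢ = Kᵢxᵢ:
  1: x = 0.318, y = 0.697
  2: x = 0.275, y = 0.129
  3: x = 0.296, y = 0.136
  4: x = 0.111, y = 0.038

x_4 = 0.111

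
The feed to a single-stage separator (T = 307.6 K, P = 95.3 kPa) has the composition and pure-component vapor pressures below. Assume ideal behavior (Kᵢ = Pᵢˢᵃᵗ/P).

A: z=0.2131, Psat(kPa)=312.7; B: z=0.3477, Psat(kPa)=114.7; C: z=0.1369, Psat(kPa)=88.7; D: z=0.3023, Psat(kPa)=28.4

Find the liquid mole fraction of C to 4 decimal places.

x_C = 0.1410

Raoult's law: Kᵢ = Pᵢˢᵃᵗ/P = Pᵢˢᵃᵗ/95.3.
  K_A = 312.7/95.3 = 3.281217, K_B = 114.7/95.3 = 1.203568, K_C = 88.7/95.3 = 0.930745, K_D = 28.4/95.3 = 0.298006
Material balance + equilibrium reduce to Σ zᵢ(Kᵢ−1)/(1+V/F(Kᵢ−1)) = 0.
g(0) = ΣzᵢKᵢ − 1 = 0.3352 and g(1) = 1 − Σzᵢ/Kᵢ = -0.5153, so a root lies in (0, 1).
Newton iteration, V/F⁰ = 0.5:
  V/F = 0.5000: g = -0.04546, g' = -0.6083 → V/F = 0.4253
  V/F = 0.4253: g = -0.00040, g' = -0.6014 → V/F = 0.4246
Converged at V/F = 0.4246.
Compositions from xᵢ = zᵢ/(1+V/F(Kᵢ−1)), yᵢ = Kᵢxᵢ:
  A: x = 0.1083, y = 0.3552
  B: x = 0.3200, y = 0.3852
  C: x = 0.1410, y = 0.1313
  D: x = 0.4307, y = 0.1283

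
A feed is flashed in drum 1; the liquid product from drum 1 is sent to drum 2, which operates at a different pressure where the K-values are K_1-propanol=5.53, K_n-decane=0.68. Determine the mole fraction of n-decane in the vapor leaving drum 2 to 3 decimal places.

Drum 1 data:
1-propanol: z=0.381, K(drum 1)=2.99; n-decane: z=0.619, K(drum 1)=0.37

y_n-decane (drum 2) = 0.635

Drum 1:
Binary case is linear: z₁(K₁−1)(1+ψ₁(K₂−1)) + z₂(K₂−1)(1+ψ₁(K₁−1)) = 0
⇒ ψ₁ = [z₁(K₁−1)+z₂(K₂−1)] / [−(K₁−1)(K₂−1)] = 0.3682/1.2537 = 0.294
Drum-1 compositions:
  1-propanol: x = 0.240, y = 0.719
  n-decane: x = 0.760, y = 0.281
Drum-2 feed = drum-1 liquid: z₂ = (0.2405, 0.7595).
Drum 2:
Material balance + equilibrium reduce to Σ zᵢ(Kᵢ−1)/(1+ψ₂(Kᵢ−1)) = 0.
Feasibility: ΣzᵢKᵢ = 1.846, Σzᵢ/Kᵢ = 1.160 — both > 1, two phases present.
Newton iteration, ψ₂⁰ = 0.4:
  ψ₂ = 0.400: g = 0.1086, g' = -0.726 → ψ₂ = 0.550
  ψ₂ = 0.550: g = 0.0172, g' = -0.520 → ψ₂ = 0.583
  ψ₂ = 0.583: g = 0.0005, g' = -0.490 → ψ₂ = 0.584
Converged at ψ₂ = 0.584.
  1-propanol: x = 0.066, y = 0.365
  n-decane: x = 0.934, y = 0.635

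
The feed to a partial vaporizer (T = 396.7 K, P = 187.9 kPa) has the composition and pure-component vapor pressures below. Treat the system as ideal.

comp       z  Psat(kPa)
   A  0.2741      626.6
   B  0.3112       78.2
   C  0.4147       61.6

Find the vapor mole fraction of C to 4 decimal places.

y_C = 0.1480

Raoult's law: Kᵢ = Pᵢˢᵃᵗ/P = Pᵢˢᵃᵗ/187.9.
  K_A = 626.6/187.9 = 3.334753, K_B = 78.2/187.9 = 0.416179, K_C = 61.6/187.9 = 0.327834
Rachford–Rice: g(ψ) = Σ zᵢ(Kᵢ−1)/(1+ψ(Kᵢ−1)) = 0.
g(0) = ΣzᵢKᵢ − 1 = 0.1795 and g(1) = 1 − Σzᵢ/Kᵢ = -1.0949, so a root lies in (0, 1).
Iterate (Newton) starting at ψ = 0.5:
  ψ = 0.5000: g = -0.38117, g' = -0.9547 → ψ = 0.1007
  ψ = 0.1007: g = 0.02606, g' = -1.3146 → ψ = 0.1206
  ψ = 0.1206: g = 0.00061, g' = -1.2544 → ψ = 0.1211
Converged at ψ = 0.1211.
Compositions from xᵢ = zᵢ/(1+ψ(Kᵢ−1)), yᵢ = Kᵢxᵢ:
  A: x = 0.2137, y = 0.7126
  B: x = 0.3349, y = 0.1394
  C: x = 0.4514, y = 0.1480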